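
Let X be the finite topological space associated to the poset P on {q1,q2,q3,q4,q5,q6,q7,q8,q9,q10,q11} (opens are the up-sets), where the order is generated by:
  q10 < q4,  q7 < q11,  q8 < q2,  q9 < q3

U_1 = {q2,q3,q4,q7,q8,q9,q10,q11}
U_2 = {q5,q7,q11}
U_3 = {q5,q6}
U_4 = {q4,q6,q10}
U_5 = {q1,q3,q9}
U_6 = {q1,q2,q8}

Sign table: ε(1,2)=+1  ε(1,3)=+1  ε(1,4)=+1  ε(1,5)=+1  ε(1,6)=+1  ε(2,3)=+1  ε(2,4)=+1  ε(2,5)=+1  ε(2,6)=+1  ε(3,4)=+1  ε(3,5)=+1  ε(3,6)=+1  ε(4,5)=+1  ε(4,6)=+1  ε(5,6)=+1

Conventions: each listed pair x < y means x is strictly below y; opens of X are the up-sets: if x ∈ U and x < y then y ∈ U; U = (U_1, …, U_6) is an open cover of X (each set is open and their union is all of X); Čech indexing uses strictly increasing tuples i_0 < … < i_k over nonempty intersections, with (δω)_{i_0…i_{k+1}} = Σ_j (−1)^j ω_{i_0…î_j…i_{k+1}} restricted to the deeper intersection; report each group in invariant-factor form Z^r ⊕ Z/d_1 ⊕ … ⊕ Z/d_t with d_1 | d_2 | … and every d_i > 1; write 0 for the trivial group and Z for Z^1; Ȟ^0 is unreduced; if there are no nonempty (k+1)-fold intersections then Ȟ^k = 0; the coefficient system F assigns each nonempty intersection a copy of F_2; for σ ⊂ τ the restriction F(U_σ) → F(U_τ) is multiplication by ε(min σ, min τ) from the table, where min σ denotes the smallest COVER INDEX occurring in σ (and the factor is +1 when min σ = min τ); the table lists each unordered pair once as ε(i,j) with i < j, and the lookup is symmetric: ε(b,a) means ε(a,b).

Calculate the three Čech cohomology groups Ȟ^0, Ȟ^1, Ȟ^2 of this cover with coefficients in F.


nonempty intersections:
  U12={q7,q11} U14={q4,q10} U15={q3,q9} U16={q2,q8} U23={q5} U34={q6} U56={q1}
C dims 6,7; δ0: rk_F2 5
Ȟ^0: (6−5)−0=1 ⇒ Z/2
Ȟ^1: (7−0)−5=2 ⇒ Z/2 ⊕ Z/2
Ȟ^2: (0−0)−0=0 ⇒ 0

Ȟ^0 = Z/2; Ȟ^1 = Z/2 ⊕ Z/2; Ȟ^2 = 0


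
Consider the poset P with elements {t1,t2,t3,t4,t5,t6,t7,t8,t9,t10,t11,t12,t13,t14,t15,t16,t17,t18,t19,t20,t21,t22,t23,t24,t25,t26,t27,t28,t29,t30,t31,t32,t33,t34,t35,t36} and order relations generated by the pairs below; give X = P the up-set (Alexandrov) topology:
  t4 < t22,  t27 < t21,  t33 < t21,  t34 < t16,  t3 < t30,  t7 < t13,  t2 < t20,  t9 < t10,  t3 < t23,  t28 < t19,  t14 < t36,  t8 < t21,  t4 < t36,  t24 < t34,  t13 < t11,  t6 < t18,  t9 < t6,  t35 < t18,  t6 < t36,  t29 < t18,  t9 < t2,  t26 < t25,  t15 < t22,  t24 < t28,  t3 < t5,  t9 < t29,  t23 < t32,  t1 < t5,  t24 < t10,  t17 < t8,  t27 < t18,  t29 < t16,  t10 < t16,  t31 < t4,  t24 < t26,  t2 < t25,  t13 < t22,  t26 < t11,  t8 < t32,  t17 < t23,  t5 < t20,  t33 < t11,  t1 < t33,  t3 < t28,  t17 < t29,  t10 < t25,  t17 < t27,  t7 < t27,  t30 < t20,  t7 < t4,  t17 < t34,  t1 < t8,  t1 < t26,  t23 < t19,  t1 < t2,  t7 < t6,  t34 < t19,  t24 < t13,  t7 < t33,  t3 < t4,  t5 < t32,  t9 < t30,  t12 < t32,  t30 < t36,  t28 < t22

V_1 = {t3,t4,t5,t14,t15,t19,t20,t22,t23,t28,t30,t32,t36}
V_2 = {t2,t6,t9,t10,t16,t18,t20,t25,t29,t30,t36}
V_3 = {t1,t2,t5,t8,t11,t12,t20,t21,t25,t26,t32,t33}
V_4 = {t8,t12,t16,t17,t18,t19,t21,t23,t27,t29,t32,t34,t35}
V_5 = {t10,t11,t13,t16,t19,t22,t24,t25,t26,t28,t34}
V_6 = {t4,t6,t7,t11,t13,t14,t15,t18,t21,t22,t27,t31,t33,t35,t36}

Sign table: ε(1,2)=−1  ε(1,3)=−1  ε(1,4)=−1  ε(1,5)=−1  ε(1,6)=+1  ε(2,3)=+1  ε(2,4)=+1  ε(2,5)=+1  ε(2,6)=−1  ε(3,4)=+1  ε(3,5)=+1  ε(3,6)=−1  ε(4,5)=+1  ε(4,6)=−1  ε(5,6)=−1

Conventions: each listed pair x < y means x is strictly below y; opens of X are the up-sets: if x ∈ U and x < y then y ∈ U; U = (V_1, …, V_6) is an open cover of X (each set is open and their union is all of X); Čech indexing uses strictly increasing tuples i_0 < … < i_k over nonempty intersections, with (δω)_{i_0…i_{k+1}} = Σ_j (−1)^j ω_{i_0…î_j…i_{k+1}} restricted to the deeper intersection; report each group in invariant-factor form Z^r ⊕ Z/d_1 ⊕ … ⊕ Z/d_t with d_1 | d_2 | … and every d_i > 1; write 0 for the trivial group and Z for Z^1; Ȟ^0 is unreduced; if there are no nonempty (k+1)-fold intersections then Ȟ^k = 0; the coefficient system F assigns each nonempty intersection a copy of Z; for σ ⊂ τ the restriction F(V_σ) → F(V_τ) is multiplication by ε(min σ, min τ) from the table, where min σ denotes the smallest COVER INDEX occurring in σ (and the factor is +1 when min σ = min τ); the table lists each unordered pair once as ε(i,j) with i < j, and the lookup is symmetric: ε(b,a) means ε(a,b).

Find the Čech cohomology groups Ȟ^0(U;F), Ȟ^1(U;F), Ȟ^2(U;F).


nerve of the cover:
  V12={t20,t30,t36} V13={t5,t20,t32} V14={t19,t23,t32} V15={t19,t22,t28} V16={t4,t14,t15,t22,t36} V23={t2,t20,t25} V24={t16,t18,t29} V25={t10,t16,t25} V26={t6,t18,t36} V34={t8,t12,t21,t32} V35={t11,t25,t26} V36={t11,t21,t33} V45={t16,t19,t34} V46={t18,t21,t27,t35} V56={t11,t13,t22}
  V123={t20} V126={t36} V134={t32} V145={t19} V156={t22} V235={t25} V245={t16} V246={t18} V346={t21} V356={t11}
C dims 6,15,10; δ0: rk 5, SNF 1^5; δ1: rk 10, SNF 1^9·2
Ȟ^0 = (6 − 5) − 0 = 1, so Ȟ^0 ≅ Z
Ȟ^1 = (15 − 10) − 5 = 0, so Ȟ^1 ≅ 0
Ȟ^2 = (10 − 0) − 10 = 0 plus torsion [2], so Ȟ^2 ≅ Z/2

Ȟ^0 ≅ Z, Ȟ^1 ≅ 0 and Ȟ^2 ≅ Z/2


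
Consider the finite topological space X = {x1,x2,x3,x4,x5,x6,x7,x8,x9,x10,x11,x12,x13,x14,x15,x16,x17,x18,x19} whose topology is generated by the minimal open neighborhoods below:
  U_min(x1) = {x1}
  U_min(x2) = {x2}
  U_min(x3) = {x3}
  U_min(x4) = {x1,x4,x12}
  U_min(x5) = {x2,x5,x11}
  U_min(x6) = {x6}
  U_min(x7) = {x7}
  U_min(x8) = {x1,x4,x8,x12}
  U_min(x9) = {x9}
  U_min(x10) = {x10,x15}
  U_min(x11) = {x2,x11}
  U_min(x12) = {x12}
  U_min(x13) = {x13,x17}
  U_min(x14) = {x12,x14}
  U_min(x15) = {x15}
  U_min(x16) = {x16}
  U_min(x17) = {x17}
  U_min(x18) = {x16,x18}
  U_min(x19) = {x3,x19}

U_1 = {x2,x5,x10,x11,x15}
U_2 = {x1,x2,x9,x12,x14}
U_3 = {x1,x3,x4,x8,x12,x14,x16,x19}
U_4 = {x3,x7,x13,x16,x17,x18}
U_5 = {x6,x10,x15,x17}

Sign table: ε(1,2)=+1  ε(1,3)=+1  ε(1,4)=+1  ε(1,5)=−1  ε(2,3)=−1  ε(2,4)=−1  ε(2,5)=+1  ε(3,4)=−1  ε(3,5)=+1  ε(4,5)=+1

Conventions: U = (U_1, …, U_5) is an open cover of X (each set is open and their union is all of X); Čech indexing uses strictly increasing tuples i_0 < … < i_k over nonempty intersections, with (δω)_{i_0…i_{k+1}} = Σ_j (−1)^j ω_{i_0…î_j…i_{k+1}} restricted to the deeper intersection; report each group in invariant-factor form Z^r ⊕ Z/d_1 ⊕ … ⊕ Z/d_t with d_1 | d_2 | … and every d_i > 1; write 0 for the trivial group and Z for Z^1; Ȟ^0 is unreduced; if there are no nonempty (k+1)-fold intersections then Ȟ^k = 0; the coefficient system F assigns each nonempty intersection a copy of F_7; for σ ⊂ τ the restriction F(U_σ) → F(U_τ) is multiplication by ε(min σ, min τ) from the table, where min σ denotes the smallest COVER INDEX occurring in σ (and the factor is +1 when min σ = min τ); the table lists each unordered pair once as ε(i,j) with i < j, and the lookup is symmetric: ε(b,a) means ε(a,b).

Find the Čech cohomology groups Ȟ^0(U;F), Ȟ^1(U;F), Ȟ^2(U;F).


nonempty overlaps:
  U12={x2} U15={x10,x15} U23={x1,x12,x14} U34={x3,x16} U45={x17}
C dims 5,5; δ0: rk_F7 5
degree 0: 5−5−0 = 0 → Ȟ^0 ≅ 0
degree 1: 5−0−5 = 0 → Ȟ^1 ≅ 0
degree 2: 0−0−0 = 0 → Ȟ^2 ≅ 0

Ȟ^0 = 0; Ȟ^1 = 0; Ȟ^2 = 0


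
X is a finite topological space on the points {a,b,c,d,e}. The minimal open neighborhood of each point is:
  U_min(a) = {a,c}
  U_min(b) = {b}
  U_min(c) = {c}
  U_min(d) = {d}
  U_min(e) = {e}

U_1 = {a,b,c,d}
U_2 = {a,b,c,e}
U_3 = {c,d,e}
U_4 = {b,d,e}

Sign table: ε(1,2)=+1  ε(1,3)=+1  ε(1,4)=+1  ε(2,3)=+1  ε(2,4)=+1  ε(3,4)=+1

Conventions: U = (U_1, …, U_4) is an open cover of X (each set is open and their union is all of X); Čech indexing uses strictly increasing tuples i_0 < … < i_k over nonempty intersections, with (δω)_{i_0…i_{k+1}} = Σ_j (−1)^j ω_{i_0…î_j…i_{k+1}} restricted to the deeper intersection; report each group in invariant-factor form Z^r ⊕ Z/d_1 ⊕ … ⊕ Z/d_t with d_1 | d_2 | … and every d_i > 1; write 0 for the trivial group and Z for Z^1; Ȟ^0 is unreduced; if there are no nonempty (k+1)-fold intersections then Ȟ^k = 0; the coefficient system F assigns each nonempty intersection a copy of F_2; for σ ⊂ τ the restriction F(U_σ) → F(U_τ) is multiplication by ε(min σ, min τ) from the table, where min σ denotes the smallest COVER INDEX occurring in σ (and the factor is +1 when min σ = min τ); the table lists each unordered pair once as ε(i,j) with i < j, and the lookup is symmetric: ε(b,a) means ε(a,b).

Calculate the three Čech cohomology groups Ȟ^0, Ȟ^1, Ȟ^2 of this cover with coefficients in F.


Ȟ^0(U;F) ≅ Z/2, Ȟ^1(U;F) ≅ 0 and Ȟ^2(U;F) ≅ Z/2

nonempty overlaps:
  U12={a,b,c} U13={c,d} U14={b,d} U23={c,e} U24={b,e} U34={d,e}
  U123={c} U124={b} U134={d} U234={e}
C dims 4,6,4; δ0: rk_F2 3; δ1: rk_F2 3
degree 0: 4−3−0 = 1 → Ȟ^0 ≅ Z/2
degree 1: 6−3−3 = 0 → Ȟ^1 ≅ 0
degree 2: 4−0−3 = 1 → Ȟ^2 ≅ Z/2


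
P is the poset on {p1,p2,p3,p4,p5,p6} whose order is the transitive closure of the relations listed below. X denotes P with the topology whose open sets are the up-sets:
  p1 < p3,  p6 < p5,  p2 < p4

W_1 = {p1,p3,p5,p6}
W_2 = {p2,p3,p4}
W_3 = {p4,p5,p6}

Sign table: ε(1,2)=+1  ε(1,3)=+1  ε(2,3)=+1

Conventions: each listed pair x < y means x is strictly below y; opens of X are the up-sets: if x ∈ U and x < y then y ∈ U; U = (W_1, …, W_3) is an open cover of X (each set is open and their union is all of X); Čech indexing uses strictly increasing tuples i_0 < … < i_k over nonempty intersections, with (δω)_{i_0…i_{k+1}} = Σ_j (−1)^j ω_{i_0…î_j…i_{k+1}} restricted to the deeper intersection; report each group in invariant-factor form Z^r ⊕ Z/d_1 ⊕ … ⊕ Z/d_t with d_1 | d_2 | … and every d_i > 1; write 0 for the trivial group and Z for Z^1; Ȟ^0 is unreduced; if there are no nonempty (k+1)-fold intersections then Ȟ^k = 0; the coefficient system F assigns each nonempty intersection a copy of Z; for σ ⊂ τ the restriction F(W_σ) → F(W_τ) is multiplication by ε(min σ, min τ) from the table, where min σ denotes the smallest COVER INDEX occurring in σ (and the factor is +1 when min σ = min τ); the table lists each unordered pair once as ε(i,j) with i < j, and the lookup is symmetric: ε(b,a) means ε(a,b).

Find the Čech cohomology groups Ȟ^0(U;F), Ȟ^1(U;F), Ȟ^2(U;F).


Ȟ^0(U;F) ≅ Z, Ȟ^1(U;F) ≅ Z and Ȟ^2(U;F) ≅ 0

nonempty intersections:
  W12={p3} W13={p5,p6} W23={p4}
C dims 3,3; δ0: rk 2, SNF 1^2
Ȟ^0: (3−2)−0=1 ⇒ Z
Ȟ^1: (3−0)−2=1 ⇒ Z
Ȟ^2: (0−0)−0=0 ⇒ 0


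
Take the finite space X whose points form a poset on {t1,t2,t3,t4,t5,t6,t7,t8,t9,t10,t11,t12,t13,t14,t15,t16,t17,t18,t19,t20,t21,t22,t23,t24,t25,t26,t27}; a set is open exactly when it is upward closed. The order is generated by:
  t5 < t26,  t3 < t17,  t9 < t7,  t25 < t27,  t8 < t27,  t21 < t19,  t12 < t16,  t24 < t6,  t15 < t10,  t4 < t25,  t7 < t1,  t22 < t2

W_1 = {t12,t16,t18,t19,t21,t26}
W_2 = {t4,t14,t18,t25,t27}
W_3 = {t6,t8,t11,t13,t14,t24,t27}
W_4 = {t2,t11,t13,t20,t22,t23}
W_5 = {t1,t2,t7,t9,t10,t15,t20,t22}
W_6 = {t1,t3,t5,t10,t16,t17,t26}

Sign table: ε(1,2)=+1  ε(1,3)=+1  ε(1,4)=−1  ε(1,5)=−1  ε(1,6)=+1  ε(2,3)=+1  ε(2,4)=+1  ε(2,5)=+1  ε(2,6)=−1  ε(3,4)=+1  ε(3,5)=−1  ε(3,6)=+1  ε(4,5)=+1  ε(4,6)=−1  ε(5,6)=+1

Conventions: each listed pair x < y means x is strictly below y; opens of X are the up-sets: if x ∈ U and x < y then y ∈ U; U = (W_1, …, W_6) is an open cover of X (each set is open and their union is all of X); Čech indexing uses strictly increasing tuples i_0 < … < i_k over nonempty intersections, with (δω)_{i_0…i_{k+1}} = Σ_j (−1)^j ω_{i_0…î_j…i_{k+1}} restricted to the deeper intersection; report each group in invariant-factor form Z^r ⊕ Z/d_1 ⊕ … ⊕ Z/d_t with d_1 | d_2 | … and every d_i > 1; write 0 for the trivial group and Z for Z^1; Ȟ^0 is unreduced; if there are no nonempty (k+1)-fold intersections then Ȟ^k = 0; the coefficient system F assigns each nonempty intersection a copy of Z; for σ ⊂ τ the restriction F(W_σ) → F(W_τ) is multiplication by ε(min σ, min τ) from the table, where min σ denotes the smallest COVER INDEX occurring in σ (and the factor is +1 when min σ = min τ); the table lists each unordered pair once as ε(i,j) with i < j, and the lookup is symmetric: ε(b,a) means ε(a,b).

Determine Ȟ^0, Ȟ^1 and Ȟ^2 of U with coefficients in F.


cover nerve:
  W12={t18} W16={t16,t26} W23={t14,t27} W34={t11,t13} W45={t2,t20,t22} W56={t1,t10}
C dims 6,6; δ0: rk 5, SNF 1^5
Ȟ^0: (6−5)−0=1 ⇒ Z
Ȟ^1: (6−0)−5=1 ⇒ Z
Ȟ^2: (0−0)−0=0 ⇒ 0

Ȟ^0(U;F) ≅ Z, Ȟ^1(U;F) ≅ Z, Ȟ^2(U;F) ≅ 0


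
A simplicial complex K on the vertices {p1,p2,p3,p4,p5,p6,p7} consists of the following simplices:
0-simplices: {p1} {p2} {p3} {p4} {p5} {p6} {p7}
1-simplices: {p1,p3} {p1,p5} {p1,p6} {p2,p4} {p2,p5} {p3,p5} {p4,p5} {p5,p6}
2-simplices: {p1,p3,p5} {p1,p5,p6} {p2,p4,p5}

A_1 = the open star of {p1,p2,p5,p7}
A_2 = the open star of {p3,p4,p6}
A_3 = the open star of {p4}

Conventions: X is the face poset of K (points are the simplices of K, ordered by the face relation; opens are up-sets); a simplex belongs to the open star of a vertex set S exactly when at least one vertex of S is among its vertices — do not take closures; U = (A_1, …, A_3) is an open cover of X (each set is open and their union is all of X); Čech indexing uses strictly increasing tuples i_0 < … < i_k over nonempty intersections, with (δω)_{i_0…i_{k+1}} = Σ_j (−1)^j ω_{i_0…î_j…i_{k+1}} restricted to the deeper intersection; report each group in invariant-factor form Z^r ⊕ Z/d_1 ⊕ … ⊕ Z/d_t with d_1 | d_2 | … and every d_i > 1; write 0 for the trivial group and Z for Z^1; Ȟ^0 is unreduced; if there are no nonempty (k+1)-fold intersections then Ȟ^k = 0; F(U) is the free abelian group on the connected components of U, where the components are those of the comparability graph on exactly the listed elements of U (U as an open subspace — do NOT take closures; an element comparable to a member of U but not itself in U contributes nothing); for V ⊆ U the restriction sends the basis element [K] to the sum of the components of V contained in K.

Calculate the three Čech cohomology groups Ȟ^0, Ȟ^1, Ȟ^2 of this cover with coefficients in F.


nerve of the cover:
  A1={{p1},{p2},{p5},{p7},{p1,p3},{p1,p5},{p1,p6},{p2,p4},{p2,p5},{p3,p5},{p4,p5},{p5,p6},{p1,p3,p5},{p1,p5,p6},{p2,p4,p5}} A2={{p3},{p4},{p6},{p1,p3},{p1,p6},{p2,p4},{p3,p5},{p4,p5},{p5,p6},{p1,p3,p5},{p1,p5,p6},{p2,p4,p5}} A3={{p4},{p2,p4},{p4,p5},{p2,p4,p5}}
  A12={{p1,p3},{p1,p6},{p2,p4},{p3,p5},{p4,p5},{p5,p6},{p1,p3,p5},{p1,p5,p6},{p2,p4,p5}} A13={{p2,p4},{p4,p5},{p2,p4,p5}} A23={{p4},{p2,p4},{p4,p5},{p2,p4,p5}}
  A123={{p2,p4},{p4,p5},{p2,p4,p5}}
components per intersection:
  A1: {{p1},{p2},{p5},{p1,p3},{p1,p5},{p1,p6},{p2,p4},{p2,p5},{p3,p5},{p4,p5},{p5,p6},{p1,p3,p5},{p1,p5,p6},{p2,p4,p5}} {{p7}}
  A2: {{p3},{p1,p3},{p3,p5},{p1,p3,p5}} {{p4},{p2,p4},{p4,p5},{p2,p4,p5}} {{p6},{p1,p6},{p5,p6},{p1,p5,p6}}
  A3: {{p4},{p2,p4},{p4,p5},{p2,p4,p5}}
  A12: {{p1,p3},{p3,p5},{p1,p3,p5}} {{p1,p6},{p5,p6},{p1,p5,p6}} {{p2,p4},{p4,p5},{p2,p4,p5}}
  A13: {{p2,p4},{p4,p5},{p2,p4,p5}}
  A23: {{p4},{p2,p4},{p4,p5},{p2,p4,p5}}
  A123: {{p2,p4},{p4,p5},{p2,p4,p5}}
C dims 6,5,1; δ0: rk 4, SNF 1^4; δ1: rk 1, SNF 1^1
Ȟ^0 = (6 − 4) − 0 = 2, so Ȟ^0 ≅ Z^2
Ȟ^1 = (5 − 1) − 4 = 0, so Ȟ^1 ≅ 0
Ȟ^2 = (1 − 0) − 1 = 0, so Ȟ^2 ≅ 0

Ȟ^0 = Z^2,  Ȟ^1 = 0,  Ȟ^2 = 0


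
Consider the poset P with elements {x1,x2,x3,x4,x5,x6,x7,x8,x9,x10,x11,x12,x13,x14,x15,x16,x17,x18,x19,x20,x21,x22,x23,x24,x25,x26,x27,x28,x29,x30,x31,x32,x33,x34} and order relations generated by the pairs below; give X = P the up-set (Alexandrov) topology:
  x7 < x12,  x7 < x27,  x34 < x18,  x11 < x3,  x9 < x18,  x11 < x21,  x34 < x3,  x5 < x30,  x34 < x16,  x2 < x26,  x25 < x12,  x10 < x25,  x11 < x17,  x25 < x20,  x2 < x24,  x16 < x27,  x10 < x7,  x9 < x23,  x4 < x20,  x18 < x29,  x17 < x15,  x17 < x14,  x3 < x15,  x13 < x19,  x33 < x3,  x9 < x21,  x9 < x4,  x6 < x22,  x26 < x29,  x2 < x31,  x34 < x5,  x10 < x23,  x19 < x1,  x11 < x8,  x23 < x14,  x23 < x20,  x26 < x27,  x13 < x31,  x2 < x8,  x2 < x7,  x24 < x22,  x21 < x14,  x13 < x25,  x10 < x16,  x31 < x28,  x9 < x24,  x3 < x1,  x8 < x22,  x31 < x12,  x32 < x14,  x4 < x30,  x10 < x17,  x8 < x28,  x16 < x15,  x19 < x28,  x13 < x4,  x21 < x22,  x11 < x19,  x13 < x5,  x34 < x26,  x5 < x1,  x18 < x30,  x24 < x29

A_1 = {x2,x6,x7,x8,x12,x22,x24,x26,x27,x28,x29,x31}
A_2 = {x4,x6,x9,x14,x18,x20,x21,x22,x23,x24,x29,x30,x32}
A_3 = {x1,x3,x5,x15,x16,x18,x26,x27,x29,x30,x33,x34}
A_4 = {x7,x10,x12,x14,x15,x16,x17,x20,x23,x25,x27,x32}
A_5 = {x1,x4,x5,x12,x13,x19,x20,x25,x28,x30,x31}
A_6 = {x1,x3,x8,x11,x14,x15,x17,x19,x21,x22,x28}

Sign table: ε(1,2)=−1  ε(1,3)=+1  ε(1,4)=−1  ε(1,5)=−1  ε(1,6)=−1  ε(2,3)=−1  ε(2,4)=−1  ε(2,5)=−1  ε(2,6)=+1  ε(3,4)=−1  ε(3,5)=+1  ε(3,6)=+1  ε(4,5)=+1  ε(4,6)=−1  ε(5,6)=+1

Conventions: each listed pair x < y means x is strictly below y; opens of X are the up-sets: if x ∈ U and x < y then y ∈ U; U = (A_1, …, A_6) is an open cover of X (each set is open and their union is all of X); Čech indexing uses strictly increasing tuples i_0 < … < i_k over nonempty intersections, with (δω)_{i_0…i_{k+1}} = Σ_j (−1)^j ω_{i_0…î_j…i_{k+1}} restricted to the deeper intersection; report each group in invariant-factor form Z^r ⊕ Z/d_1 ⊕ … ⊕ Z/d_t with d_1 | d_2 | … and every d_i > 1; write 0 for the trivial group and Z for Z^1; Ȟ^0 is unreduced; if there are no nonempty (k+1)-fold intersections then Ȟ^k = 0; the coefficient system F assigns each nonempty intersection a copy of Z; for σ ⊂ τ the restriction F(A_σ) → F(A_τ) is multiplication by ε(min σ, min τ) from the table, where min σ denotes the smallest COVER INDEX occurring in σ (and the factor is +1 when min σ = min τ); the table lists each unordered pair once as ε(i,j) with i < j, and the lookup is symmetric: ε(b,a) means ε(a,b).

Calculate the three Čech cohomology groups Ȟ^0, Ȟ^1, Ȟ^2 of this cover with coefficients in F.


nerve simplices:
  A12={x6,x22,x24,x29} A13={x26,x27,x29} A14={x7,x12,x27} A15={x12,x28,x31} A16={x8,x22,x28} A23={x18,x29,x30} A24={x14,x20,x23,x32} A25={x4,x20,x30} A26={x14,x21,x22} A34={x15,x16,x27} A35={x1,x5,x30} A36={x1,x3,x15} A45={x12,x20,x25} A46={x14,x15,x17} A56={x1,x19,x28}
  A123={x29} A126={x22} A134={x27} A145={x12} A156={x28} A235={x30} A245={x20} A246={x14} A346={x15} A356={x1}
C dims 6,15,10; δ0: rk 6, SNF 1^5·2; δ1: rk 9, SNF 1^9
degree 0: 6−6−0 = 0 → Ȟ^0 ≅ 0
degree 1: 15−9−6 = 0 plus torsion [2] → Ȟ^1 ≅ Z/2
degree 2: 10−0−9 = 1 → Ȟ^2 ≅ Z

Ȟ^0 ≅ 0, Ȟ^1 ≅ Z/2 and Ȟ^2 ≅ Z


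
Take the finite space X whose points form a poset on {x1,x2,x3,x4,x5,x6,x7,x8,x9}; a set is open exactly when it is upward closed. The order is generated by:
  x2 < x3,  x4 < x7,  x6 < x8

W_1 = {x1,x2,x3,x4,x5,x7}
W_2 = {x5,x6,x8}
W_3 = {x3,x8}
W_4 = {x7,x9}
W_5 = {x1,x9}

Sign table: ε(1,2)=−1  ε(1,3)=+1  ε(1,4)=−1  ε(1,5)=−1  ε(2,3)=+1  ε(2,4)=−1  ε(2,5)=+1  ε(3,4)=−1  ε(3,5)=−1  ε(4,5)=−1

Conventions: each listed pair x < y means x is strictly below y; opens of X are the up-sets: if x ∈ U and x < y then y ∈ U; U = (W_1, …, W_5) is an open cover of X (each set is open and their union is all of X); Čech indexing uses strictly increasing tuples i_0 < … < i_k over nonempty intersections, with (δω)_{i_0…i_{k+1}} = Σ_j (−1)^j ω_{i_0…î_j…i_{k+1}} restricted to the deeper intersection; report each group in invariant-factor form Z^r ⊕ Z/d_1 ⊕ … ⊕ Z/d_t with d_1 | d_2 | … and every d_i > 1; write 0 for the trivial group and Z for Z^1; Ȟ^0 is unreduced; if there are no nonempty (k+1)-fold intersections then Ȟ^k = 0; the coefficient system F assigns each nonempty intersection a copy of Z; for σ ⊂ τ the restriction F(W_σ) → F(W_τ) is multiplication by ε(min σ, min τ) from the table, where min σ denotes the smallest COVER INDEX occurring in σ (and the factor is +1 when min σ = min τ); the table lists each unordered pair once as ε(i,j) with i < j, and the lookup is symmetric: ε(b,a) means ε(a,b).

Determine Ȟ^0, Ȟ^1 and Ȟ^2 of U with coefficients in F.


Ȟ^0 ≅ 0, Ȟ^1 ≅ Z ⊕ Z/2, Ȟ^2 ≅ 0

nonempty intersections:
  W12={x5} W13={x3} W14={x7} W15={x1} W23={x8} W45={x9}
C dims 5,6; δ0: rk 5, SNF 1^4·2
Ȟ^0: (5−5)−0=0 ⇒ 0
Ȟ^1: (6−0)−5=1 plus torsion [2] ⇒ Z ⊕ Z/2
Ȟ^2: (0−0)−0=0 ⇒ 0


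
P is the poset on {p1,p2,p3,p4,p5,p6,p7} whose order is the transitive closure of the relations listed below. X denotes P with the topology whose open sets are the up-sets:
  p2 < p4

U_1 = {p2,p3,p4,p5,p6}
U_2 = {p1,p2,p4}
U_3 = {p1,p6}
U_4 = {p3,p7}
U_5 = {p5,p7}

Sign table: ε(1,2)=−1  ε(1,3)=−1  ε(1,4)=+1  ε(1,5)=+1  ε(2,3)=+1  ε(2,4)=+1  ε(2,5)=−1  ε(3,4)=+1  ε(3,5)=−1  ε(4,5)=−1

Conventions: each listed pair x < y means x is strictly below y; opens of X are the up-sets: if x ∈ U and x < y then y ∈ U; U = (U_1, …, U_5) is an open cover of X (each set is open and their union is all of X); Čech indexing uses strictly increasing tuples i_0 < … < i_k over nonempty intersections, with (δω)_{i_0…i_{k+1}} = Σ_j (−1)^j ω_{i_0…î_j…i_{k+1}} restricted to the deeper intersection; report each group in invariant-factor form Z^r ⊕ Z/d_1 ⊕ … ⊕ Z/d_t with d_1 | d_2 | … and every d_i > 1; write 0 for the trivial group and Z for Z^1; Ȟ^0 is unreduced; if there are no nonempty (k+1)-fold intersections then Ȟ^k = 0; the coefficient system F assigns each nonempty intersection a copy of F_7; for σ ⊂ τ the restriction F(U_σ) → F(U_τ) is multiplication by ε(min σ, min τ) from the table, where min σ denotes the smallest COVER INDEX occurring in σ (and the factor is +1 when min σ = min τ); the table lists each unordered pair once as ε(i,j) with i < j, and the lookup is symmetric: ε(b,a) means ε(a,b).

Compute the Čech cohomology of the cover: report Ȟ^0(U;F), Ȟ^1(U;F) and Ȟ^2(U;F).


Ȟ^0 = 0,  Ȟ^1 = Z/7,  Ȟ^2 = 0

cover nerve:
  U12={p2,p4} U13={p6} U14={p3} U15={p5} U23={p1} U45={p7}
C dims 5,6; δ0: rk_F7 5
Ȟ^0: (5−5)−0=0 ⇒ 0
Ȟ^1: (6−0)−5=1 ⇒ Z/7
Ȟ^2: (0−0)−0=0 ⇒ 0


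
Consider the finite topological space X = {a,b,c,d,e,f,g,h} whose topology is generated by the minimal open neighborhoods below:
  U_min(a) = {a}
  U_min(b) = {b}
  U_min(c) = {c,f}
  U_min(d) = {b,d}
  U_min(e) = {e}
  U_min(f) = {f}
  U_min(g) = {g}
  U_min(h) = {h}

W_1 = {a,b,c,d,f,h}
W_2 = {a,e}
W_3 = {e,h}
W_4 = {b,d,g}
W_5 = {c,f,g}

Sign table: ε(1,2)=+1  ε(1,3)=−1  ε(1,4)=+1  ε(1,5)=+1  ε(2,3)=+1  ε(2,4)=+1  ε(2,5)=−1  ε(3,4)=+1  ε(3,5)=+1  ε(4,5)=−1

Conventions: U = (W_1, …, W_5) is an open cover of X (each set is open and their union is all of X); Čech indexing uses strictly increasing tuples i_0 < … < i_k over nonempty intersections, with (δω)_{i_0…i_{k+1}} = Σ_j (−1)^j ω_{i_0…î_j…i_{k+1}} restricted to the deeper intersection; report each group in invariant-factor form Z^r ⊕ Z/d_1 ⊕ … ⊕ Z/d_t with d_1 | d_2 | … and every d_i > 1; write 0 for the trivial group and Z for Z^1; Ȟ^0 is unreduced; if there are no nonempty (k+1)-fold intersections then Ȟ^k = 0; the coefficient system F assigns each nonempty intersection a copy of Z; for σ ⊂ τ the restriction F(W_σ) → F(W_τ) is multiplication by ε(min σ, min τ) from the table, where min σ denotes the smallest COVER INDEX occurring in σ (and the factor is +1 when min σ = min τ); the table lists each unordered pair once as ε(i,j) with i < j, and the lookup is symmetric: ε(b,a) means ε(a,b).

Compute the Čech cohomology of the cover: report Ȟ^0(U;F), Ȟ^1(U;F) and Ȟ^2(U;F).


nerve simplices:
  W12={a} W13={h} W14={b,d} W15={c,f} W23={e} W45={g}
C dims 5,6; δ0: rk 5, SNF 1^4·2
degree 0: 5−5−0 = 0 → Ȟ^0 ≅ 0
degree 1: 6−0−5 = 1 plus torsion [2] → Ȟ^1 ≅ Z ⊕ Z/2
degree 2: 0−0−0 = 0 → Ȟ^2 ≅ 0

Ȟ^0 ≅ 0,  Ȟ^1 ≅ Z ⊕ Z/2,  Ȟ^2 ≅ 0


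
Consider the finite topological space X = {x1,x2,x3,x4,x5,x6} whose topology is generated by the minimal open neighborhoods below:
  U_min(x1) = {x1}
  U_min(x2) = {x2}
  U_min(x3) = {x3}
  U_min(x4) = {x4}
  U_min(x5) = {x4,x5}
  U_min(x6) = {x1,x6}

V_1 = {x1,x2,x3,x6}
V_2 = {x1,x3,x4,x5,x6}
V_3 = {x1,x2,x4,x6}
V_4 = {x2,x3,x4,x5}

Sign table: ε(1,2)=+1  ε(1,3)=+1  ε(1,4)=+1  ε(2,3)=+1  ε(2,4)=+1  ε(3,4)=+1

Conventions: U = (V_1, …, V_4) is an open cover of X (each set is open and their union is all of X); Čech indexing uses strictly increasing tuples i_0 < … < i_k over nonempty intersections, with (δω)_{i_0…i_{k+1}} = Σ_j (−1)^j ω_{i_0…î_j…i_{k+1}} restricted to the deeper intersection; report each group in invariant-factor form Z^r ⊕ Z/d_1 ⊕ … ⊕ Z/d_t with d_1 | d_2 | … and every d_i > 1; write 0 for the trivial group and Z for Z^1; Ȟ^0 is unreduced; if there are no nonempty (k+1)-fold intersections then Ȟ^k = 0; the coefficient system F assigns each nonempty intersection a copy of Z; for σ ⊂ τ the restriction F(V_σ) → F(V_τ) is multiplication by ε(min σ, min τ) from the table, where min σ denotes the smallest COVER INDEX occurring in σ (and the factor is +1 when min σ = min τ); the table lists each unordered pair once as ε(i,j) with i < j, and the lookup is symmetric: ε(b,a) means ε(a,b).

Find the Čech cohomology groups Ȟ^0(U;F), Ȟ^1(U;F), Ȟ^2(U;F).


nonempty intersections:
  V12={x1,x3,x6} V13={x1,x2,x6} V14={x2,x3} V23={x1,x4,x6} V24={x3,x4,x5} V34={x2,x4}
  V123={x1,x6} V124={x3} V134={x2} V234={x4}
C dims 4,6,4; δ0: rk 3, SNF 1^3; δ1: rk 3, SNF 1^3
Ȟ^0: (4−3)−0=1 ⇒ Z
Ȟ^1: (6−3)−3=0 ⇒ 0
Ȟ^2: (4−0)−3=1 ⇒ Z

Ȟ^0 ≅ Z; Ȟ^1 ≅ 0; Ȟ^2 ≅ Z


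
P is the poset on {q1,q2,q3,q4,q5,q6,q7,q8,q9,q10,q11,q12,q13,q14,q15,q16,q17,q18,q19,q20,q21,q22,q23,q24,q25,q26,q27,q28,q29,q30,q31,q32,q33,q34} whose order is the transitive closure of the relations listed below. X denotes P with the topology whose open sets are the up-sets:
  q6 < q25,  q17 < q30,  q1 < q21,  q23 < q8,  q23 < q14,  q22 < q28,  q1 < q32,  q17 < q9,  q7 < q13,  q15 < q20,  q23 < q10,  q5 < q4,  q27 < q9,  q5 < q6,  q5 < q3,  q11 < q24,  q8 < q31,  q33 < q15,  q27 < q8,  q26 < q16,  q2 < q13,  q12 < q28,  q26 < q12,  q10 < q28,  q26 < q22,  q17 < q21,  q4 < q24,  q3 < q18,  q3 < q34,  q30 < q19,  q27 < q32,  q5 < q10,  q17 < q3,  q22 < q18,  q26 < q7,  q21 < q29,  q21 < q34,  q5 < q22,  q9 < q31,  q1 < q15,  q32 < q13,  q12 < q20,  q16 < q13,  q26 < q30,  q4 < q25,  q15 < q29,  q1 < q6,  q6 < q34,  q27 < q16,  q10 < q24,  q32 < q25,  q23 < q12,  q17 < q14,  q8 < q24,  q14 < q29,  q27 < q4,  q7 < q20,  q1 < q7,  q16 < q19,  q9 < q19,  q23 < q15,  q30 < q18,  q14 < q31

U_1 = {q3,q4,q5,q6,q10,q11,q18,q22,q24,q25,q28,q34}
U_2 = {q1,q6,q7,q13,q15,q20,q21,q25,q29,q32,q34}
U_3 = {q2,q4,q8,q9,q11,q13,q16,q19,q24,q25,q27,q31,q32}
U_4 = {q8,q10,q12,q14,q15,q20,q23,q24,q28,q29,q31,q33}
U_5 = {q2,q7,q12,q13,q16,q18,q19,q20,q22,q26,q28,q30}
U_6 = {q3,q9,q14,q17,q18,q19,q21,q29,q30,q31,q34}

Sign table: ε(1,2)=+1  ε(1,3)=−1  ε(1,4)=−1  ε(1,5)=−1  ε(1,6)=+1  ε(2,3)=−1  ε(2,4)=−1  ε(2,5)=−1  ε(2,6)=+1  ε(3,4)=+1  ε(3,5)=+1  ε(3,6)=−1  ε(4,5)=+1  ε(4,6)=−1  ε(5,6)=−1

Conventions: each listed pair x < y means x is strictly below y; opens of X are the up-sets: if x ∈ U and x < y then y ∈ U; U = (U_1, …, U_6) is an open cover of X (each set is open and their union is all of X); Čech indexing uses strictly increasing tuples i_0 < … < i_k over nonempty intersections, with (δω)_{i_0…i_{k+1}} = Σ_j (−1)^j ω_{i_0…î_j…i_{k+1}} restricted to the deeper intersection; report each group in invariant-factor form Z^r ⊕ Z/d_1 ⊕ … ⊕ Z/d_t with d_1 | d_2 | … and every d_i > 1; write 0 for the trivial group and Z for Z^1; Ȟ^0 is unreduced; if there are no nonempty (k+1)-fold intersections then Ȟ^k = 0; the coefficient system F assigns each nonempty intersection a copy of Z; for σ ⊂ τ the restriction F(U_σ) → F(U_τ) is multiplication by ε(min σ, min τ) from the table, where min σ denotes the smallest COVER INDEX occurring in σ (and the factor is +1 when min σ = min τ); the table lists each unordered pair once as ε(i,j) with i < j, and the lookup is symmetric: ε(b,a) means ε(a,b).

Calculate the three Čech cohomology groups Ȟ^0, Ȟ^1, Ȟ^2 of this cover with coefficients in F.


nonempty overlaps:
  U12={q6,q25,q34} U13={q4,q11,q24,q25} U14={q10,q24,q28} U15={q18,q22,q28} U16={q3,q18,q34} U23={q13,q25,q32} U24={q15,q20,q29} U25={q7,q13,q20} U26={q21,q29,q34} U34={q8,q24,q31} U35={q2,q13,q16,q19} U36={q9,q19,q31} U45={q12,q20,q28} U46={q14,q29,q31} U56={q18,q19,q30}
  U123={q25} U126={q34} U134={q24} U145={q28} U156={q18} U235={q13} U245={q20} U246={q29} U346={q31} U356={q19}
C dims 6,15,10; δ0: rk 5, SNF 1^5; δ1: rk 10, SNF 1^9·2
degree 0: 6−5−0 = 1 → Ȟ^0 ≅ Z
degree 1: 15−10−5 = 0 → Ȟ^1 ≅ 0
degree 2: 10−0−10 = 0 plus torsion [2] → Ȟ^2 ≅ Z/2

Ȟ^0(U;F) ≅ Z,  Ȟ^1(U;F) ≅ 0,  Ȟ^2(U;F) ≅ Z/2


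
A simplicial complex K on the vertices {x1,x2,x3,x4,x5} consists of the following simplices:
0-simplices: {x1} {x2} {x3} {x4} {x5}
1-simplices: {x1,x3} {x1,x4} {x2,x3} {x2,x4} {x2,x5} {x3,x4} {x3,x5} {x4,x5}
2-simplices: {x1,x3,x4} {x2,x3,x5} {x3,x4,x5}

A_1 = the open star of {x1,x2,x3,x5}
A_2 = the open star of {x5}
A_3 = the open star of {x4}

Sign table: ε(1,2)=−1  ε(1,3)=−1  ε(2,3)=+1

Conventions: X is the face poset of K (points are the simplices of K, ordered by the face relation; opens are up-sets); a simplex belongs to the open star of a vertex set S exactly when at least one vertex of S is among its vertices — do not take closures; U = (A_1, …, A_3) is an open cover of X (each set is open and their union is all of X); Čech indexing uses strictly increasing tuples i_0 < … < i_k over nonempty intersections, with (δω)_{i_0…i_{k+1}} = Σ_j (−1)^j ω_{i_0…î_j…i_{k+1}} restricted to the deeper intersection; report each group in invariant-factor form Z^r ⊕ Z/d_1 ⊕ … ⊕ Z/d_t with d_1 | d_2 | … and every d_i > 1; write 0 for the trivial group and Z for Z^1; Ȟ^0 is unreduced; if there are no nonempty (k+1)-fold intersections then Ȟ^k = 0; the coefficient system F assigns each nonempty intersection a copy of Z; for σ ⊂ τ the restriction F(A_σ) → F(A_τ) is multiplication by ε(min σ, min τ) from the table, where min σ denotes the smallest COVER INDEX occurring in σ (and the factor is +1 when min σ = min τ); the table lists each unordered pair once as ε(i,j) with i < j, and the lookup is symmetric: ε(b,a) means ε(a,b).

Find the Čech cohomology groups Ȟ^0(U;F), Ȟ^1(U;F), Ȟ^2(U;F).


Ȟ^0 ≅ Z, Ȟ^1 ≅ 0 and Ȟ^2 ≅ 0

intersection data:
  A1={{x1},{x2},{x3},{x5},{x1,x3},{x1,x4},{x2,x3},{x2,x4},{x2,x5},{x3,x4},{x3,x5},{x4,x5},{x1,x3,x4},{x2,x3,x5},{x3,x4,x5}} A2={{x5},{x2,x5},{x3,x5},{x4,x5},{x2,x3,x5},{x3,x4,x5}} A3={{x4},{x1,x4},{x2,x4},{x3,x4},{x4,x5},{x1,x3,x4},{x3,x4,x5}}
  A12={{x5},{x2,x5},{x3,x5},{x4,x5},{x2,x3,x5},{x3,x4,x5}} A13={{x1,x4},{x2,x4},{x3,x4},{x4,x5},{x1,x3,x4},{x3,x4,x5}} A23={{x4,x5},{x3,x4,x5}}
  A123={{x4,x5},{x3,x4,x5}}
C dims 3,3,1; δ0: rk 2, SNF 1^2; δ1: rk 1, SNF 1^1
Ȟ^0 = (3 − 2) − 0 = 1, so Ȟ^0 ≅ Z
Ȟ^1 = (3 − 1) − 2 = 0, so Ȟ^1 ≅ 0
Ȟ^2 = (1 − 0) − 1 = 0, so Ȟ^2 ≅ 0


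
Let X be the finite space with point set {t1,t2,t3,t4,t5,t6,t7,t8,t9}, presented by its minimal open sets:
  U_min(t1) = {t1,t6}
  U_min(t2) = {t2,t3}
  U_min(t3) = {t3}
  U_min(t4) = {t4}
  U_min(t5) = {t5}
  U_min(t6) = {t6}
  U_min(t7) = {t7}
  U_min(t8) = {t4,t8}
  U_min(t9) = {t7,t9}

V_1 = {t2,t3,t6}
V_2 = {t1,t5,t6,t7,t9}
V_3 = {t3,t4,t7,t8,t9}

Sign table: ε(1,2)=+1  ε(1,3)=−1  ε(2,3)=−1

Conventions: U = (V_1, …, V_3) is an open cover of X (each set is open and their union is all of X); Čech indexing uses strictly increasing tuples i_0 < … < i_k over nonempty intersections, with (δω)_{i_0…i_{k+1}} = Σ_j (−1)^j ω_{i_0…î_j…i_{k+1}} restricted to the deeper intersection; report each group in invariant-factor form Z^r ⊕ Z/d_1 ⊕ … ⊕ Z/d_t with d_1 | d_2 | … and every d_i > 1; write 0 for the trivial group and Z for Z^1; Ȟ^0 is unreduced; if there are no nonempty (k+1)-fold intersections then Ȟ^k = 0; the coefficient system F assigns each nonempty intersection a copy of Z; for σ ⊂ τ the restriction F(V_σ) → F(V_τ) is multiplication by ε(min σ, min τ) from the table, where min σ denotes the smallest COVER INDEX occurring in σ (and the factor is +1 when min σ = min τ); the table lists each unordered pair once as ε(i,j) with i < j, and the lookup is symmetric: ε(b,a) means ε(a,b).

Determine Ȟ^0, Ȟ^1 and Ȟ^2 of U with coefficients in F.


Ȟ^0(U;F) ≅ Z, Ȟ^1(U;F) ≅ Z and Ȟ^2(U;F) ≅ 0

nonempty overlaps:
  V12={t6} V13={t3} V23={t7,t9}
C dims 3,3; δ0: rk 2, SNF 1^2
degree 0: 3−2−0 = 1 → Ȟ^0 ≅ Z
degree 1: 3−0−2 = 1 → Ȟ^1 ≅ Z
degree 2: 0−0−0 = 0 → Ȟ^2 ≅ 0


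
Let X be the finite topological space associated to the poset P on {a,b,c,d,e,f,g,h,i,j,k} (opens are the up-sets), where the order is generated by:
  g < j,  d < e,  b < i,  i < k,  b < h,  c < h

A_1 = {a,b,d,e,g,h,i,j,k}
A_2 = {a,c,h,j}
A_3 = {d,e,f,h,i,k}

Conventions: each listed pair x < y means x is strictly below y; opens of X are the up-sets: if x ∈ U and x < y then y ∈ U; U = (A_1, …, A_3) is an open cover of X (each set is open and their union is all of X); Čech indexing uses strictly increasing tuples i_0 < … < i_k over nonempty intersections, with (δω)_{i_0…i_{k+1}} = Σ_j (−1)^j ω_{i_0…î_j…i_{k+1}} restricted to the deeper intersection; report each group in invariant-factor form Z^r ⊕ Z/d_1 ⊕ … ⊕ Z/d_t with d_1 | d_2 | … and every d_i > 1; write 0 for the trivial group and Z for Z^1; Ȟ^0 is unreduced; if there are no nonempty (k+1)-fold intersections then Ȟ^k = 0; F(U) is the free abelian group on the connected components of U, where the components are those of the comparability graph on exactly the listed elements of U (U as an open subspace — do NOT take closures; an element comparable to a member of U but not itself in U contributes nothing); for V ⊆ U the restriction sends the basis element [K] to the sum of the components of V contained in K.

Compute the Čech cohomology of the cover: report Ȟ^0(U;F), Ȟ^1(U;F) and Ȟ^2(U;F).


Ȟ^0 ≅ Z^5, Ȟ^1 ≅ 0 and Ȟ^2 ≅ 0

nerve simplices:
  A12={a,h,j} A13={d,e,h,i,k} A23={h}
  A123={h}
components per intersection:
  A1: {a} {b,h,i,k} {d,e} {g,j}
  A2: {a} {c,h} {j}
  A3: {d,e} {f} {h} {i,k}
  A12: {a} {h} {j}
  A13: {d,e} {h} {i,k}
  A23: {h}
  A123: {h}
C dims 11,7,1; δ0: rk 6, SNF 1^6; δ1: rk 1, SNF 1^1
degree 0: 11−6−0 = 5 → Ȟ^0 ≅ Z^5
degree 1: 7−1−6 = 0 → Ȟ^1 ≅ 0
degree 2: 1−0−1 = 0 → Ȟ^2 ≅ 0


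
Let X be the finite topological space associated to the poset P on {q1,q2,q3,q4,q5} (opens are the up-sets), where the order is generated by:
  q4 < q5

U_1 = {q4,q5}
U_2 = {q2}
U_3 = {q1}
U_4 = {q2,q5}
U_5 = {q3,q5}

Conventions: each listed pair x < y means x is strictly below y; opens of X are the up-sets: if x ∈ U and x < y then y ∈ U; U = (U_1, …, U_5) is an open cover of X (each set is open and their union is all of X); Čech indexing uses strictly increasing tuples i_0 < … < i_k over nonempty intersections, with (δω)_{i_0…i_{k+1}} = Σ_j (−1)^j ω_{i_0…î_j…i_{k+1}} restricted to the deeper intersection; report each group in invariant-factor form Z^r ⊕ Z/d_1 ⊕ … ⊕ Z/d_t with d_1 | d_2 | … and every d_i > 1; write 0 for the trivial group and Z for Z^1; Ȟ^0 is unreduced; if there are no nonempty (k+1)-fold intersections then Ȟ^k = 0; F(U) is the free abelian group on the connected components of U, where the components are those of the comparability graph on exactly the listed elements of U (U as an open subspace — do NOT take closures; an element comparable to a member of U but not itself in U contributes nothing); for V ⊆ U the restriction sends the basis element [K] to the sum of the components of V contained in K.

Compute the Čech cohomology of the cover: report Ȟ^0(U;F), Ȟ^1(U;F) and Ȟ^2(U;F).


Ȟ^0 = Z^4, Ȟ^1 = 0, Ȟ^2 = 0

cover nerve:
  U14={q5} U15={q5} U24={q2} U45={q5}
  U145={q5}
components per intersection:
  U1: {q4,q5}
  U2: {q2}
  U3: {q1}
  U4: {q2} {q5}
  U5: {q3} {q5}
  U14: {q5}
  U15: {q5}
  U24: {q2}
  U45: {q5}
  U145: {q5}
C dims 7,4,1; δ0: rk 3, SNF 1^3; δ1: rk 1, SNF 1^1
Ȟ^0: (7−3)−0=4 ⇒ Z^4
Ȟ^1: (4−1)−3=0 ⇒ 0
Ȟ^2: (1−0)−1=0 ⇒ 0


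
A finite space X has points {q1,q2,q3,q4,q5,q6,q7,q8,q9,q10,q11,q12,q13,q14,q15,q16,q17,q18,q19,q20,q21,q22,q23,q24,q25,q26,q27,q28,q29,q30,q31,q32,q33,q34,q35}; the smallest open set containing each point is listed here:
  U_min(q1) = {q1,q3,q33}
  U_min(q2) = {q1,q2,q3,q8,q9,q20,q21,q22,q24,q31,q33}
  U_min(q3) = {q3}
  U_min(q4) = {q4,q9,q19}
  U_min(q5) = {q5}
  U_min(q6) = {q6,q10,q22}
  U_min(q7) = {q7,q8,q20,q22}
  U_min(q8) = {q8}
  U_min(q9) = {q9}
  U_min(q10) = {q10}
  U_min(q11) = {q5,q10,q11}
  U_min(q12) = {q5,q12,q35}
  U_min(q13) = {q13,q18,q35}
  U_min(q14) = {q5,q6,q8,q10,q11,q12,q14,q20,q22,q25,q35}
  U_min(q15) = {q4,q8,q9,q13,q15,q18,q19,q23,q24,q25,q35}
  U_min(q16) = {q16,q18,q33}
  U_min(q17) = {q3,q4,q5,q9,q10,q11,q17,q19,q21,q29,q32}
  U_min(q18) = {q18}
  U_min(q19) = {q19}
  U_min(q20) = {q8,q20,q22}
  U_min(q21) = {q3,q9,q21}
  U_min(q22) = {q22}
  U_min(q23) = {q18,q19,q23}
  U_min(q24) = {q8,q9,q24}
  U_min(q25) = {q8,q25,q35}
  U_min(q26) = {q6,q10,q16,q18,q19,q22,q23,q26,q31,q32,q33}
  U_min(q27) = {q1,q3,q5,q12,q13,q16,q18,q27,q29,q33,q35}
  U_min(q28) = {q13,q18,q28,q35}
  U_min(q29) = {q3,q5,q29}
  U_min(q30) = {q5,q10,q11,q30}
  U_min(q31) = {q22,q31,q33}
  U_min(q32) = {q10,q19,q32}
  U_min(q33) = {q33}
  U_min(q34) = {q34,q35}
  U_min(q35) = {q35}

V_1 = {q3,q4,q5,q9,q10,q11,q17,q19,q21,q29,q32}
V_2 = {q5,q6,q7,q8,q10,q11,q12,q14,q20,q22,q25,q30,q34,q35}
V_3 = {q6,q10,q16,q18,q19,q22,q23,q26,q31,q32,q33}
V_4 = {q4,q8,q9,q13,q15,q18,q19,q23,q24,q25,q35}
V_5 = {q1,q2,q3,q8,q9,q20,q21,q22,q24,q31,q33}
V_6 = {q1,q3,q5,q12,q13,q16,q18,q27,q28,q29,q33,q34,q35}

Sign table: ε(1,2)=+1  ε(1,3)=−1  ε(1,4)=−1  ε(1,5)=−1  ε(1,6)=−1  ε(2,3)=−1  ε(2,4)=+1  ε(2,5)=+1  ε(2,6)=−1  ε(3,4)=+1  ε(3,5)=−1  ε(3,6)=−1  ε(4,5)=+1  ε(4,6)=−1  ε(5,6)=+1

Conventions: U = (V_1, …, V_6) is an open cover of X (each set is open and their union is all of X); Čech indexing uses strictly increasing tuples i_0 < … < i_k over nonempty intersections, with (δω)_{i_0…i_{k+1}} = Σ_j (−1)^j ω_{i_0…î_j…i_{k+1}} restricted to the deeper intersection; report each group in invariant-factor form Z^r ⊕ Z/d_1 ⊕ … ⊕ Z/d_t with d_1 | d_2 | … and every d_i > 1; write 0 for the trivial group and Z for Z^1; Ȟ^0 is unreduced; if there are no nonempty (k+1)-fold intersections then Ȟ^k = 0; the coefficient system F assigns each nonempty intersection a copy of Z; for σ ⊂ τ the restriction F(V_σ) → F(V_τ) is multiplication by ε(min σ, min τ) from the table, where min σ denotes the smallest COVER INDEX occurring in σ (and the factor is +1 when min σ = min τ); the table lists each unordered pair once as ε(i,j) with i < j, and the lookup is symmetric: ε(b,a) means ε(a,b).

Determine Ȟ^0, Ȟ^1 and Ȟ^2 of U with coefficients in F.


Ȟ^0 = 0,  Ȟ^1 = Z/2,  Ȟ^2 = Z

cover nerve:
  V12={q5,q10,q11} V13={q10,q19,q32} V14={q4,q9,q19} V15={q3,q9,q21} V16={q3,q5,q29} V23={q6,q10,q22} V24={q8,q25,q35} V25={q8,q20,q22} V26={q5,q12,q34,q35} V34={q18,q19,q23} V35={q22,q31,q33} V36={q16,q18,q33} V45={q8,q9,q24} V46={q13,q18,q35} V56={q1,q3,q33}
  V123={q10} V126={q5} V134={q19} V145={q9} V156={q3} V235={q22} V245={q8} V246={q35} V346={q18} V356={q33}
C dims 6,15,10; δ0: rk 6, SNF 1^5·2; δ1: rk 9, SNF 1^9
Ȟ^0: (6−6)−0=0 ⇒ 0
Ȟ^1: (15−9)−6=0 plus torsion [2] ⇒ Z/2
Ȟ^2: (10−0)−9=1 ⇒ Z
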